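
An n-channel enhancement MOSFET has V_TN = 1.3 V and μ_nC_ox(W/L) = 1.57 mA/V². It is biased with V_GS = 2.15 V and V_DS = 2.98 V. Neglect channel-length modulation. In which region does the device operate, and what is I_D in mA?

V_ov = V_GS − V_TN = 2.15 − 1.3 = 0.85 V.
Since V_DS = 2.98 V ≥ V_ov = 0.85 V, the device is in saturation.
I_D = ½ k_n V_ov² = 0.5 × 1.57 × 0.85² = 0.567 mA.

Saturation; I_D = 0.567 mA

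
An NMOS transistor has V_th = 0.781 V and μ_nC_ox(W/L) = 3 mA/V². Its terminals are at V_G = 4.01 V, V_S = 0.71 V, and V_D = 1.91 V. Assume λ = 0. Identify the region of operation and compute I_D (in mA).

Triode; I_D = 6.91 mA

V_GS = V_G − V_S = 4.01 − 0.71 = 3.3 V; V_DS = V_D − V_S = 1.91 − 0.71 = 1.2 V.
V_ov = V_GS − V_th = 3.3 − 0.781 = 2.52 V.
Since V_DS = 1.2 V < V_ov = 2.52 V, the device is in the triode region.
I_D = k_n [V_ov · V_DS − ½ V_DS²] = 3 × [2.52 × 1.2 − 0.5 × 1.2²] = 6.91 mA.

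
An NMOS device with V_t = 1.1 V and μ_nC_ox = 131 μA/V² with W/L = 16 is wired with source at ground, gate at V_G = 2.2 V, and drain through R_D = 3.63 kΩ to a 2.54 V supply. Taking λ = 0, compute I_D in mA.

I_D = 0.614 mA

V_GS = V_G = 2.2 V, so V_ov = 2.2 − 1.1 = 1.1 V.
k_n = μ_nC_ox · (W/L) = 2.096 mA/V².
Assume saturation: I_D = ½ k_n V_ov² = 0.5 × 2.096 × 1.1² = 1.27 mA, giving V_DS = V_DD − I_D R_D = 2.54 − 1.27 × 3.63 = -2.06 V.
But -2.06 V < V_ov = 1.1 V, so the device is actually in triode.
In triode I_D = k_n[V_ov V_DS − ½ V_DS²] and I_D = (V_DD − V_DS)/R_D. Equating: 3.8 V_DS² − 9.369 V_DS + 2.54 = 0, giving V_DS = 0.31 V (the root below V_ov).
I_D = (2.54 − 0.31) / 3.63 = 0.614 mA.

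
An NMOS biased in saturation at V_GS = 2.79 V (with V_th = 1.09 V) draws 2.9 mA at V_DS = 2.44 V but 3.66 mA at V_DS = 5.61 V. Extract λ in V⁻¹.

λ = 0.104 V⁻¹

With V_GS fixed, I_D ∝ (1 + λ V_DS) in saturation, so I_D2/I_D1 = (1 + λ V_DS2)/(1 + λ V_DS1).
3.66/2.9 = 1.262 = (1 + 5.61 λ)/(1 + 2.44 λ).
Solving: λ (I_D1 V_DS2 − I_D2 V_DS1) = I_D2 − I_D1, so λ = (3.66 − 2.9) / (2.9 × 5.61 − 3.66 × 2.44) = 0.76 / 7.34 = 0.104 V⁻¹.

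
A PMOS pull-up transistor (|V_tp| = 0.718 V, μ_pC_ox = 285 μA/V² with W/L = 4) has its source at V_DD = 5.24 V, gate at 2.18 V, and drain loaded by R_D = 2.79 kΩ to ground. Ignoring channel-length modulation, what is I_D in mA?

I_D = 1.62 mA

V_SG = V_DD − V_G = 5.24 − 2.18 = 3.06 V, so V_ov = 3.06 − 0.718 = 2.34 V.
k_p = μ_pC_ox · (W/L) = 1.14 mA/V².
Assume saturation: I_D = ½ k_p V_ov² = 0.5 × 1.14 × 2.34² = 3.13 mA, giving V_SD = V_DD − I_D R_D = 5.24 − 3.13 × 2.79 = -3.48 V.
But -3.48 V < V_ov = 2.34 V, so the device is actually in triode.
In triode I_D = k_p[V_ov V_SD − ½ V_SD²] and I_D = (V_DD − V_SD)/R_D. Equating: 1.59 V_SD² − 8.449 V_SD + 5.24 = 0, giving V_SD = 0.717 V (the root below V_ov).
I_D = (5.24 − 0.717) / 2.79 = 1.62 mA.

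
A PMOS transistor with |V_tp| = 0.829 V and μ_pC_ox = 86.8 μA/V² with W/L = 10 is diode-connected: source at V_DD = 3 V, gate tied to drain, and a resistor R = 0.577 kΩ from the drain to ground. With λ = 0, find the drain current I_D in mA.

With gate tied to drain, V_SG = V_SD ≥ V_SG − |V_tp|, so the device is in saturation.
k_p = μ_pC_ox · (W/L) = 0.868 mA/V².
KCL at the drain: ½ k_p (V_SG − |V_tp|)² = (V_DD − V_SG)/R.
Let x = V_SG − 0.829. Then 0.25 x² + x − 2.171 = 0, giving x = 1.56 V (positive root), so V_SG = 2.39 V.
I_D = (V_DD − V_SG)/R = (3 − 2.39) / 0.577 = 1.06 mA.

I_D = 1.06 mA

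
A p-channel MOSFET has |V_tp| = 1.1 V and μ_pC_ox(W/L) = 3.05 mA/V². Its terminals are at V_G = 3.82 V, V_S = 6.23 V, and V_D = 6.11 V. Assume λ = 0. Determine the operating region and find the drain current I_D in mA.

Triode; I_D = 0.458 mA

V_SG = V_S − V_G = 6.23 − 3.82 = 2.41 V; V_SD = V_S − V_D = 6.23 − 6.11 = 0.12 V.
V_ov = V_SG − |V_tp| = 2.41 − 1.1 = 1.31 V.
Since V_SD = 0.12 V < V_ov = 1.31 V, the device is in the triode region.
I_D = k_p [V_ov · V_SD − ½ V_SD²] = 3.05 × [1.31 × 0.12 − 0.5 × 0.12²] = 0.458 mA.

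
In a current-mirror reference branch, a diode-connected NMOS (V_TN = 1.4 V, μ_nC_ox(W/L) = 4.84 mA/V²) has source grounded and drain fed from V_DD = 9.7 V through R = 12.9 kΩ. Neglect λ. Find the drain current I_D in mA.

With gate tied to drain, V_GS = V_DS ≥ V_GS − V_TN, so the device is in saturation.
KCL at the drain: ½ k_n (V_GS − V_TN)² = (V_DD − V_GS)/R.
Let x = V_GS − 1.4. Then 31.2 x² + x − 8.3 = 0, giving x = 0.5 V (positive root), so V_GS = 1.9 V.
I_D = (V_DD − V_GS)/R = (9.7 − 1.9) / 12.9 = 0.605 mA.

I_D = 0.605 mA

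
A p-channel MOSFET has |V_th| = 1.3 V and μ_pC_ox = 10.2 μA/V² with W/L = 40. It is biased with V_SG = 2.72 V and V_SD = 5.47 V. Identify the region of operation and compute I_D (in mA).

Saturation; I_D = 0.411 mA

k_p = μ_pC_ox · (W/L) = 0.408 mA/V².
V_ov = V_SG − |V_th| = 2.72 − 1.3 = 1.42 V.
Since V_SD = 5.47 V ≥ V_ov = 1.42 V, the device is in saturation.
I_D = ½ k_p V_ov² = 0.5 × 0.408 × 1.42² = 0.411 mA.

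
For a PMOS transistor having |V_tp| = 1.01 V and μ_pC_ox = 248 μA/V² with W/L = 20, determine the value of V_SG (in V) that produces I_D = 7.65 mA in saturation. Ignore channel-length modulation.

V_SG = 2.77 V

k_p = μ_pC_ox · (W/L) = 4.96 mA/V².
In saturation I_D = ½ k_p (V_SG − |V_tp|)², so V_SG − |V_tp| = √(2 I_D / k_p) = √(2 × 7.65 / 4.96) = 1.76 V.
V_SG = 1.01 + 1.76 = 2.77 V.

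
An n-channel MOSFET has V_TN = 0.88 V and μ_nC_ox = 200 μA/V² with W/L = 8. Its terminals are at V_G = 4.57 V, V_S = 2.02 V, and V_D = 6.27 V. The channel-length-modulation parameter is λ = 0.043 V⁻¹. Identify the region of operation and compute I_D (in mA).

V_GS = V_G − V_S = 4.57 − 2.02 = 2.55 V; V_DS = V_D − V_S = 6.27 − 2.02 = 4.25 V.
k_n = μ_nC_ox · (W/L) = 1.6 mA/V².
V_ov = V_GS − V_TN = 2.55 − 0.88 = 1.67 V.
Since V_DS = 4.25 V ≥ V_ov = 1.67 V, the device is in saturation.
I_D = ½ k_n V_ov² (1 + λ V_DS) = 0.5 × 1.6 × 1.67² × (1 + 0.043 × 4.25) = 2.64 mA.

Saturation; I_D = 2.64 mA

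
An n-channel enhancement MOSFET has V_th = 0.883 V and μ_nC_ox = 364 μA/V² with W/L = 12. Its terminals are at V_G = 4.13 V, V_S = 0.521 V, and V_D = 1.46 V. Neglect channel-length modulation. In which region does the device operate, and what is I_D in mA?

V_GS = V_G − V_S = 4.13 − 0.521 = 3.61 V; V_DS = V_D − V_S = 1.46 − 0.521 = 0.939 V.
k_n = μ_nC_ox · (W/L) = 4.368 mA/V².
V_ov = V_GS − V_th = 3.61 − 0.883 = 2.73 V.
Since V_DS = 0.939 V < V_ov = 2.73 V, the device is in the triode region.
I_D = k_n [V_ov · V_DS − ½ V_DS²] = 4.368 × [2.73 × 0.939 − 0.5 × 0.939²] = 9.26 mA.

Triode; I_D = 9.26 mA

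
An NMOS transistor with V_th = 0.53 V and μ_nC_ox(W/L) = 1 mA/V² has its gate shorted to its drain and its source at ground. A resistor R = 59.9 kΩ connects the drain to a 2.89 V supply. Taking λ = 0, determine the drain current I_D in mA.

With gate tied to drain, V_GS = V_DS ≥ V_GS − V_th, so the device is in saturation.
KCL at the drain: ½ k_n (V_GS − V_th)² = (V_DD − V_GS)/R.
Let x = V_GS − 0.53. Then 29.9 x² + x − 2.36 = 0, giving x = 0.265 V (positive root), so V_GS = 0.795 V.
I_D = (V_DD − V_GS)/R = (2.89 − 0.795) / 59.9 = 0.035 mA.

I_D = 0.0350 mA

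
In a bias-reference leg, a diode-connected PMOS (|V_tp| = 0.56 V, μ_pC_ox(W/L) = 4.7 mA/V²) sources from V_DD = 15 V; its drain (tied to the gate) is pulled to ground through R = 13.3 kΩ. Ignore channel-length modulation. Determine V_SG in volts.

V_SG = 1.22 V

With gate tied to drain, V_SG = V_SD ≥ V_SG − |V_tp|, so the device is in saturation.
KCL at the drain: ½ k_p (V_SG − |V_tp|)² = (V_DD − V_SG)/R.
Let x = V_SG − 0.56. Then 31.3 x² + x − 14.44 = 0, giving x = 0.664 V (positive root), so V_SG = 1.22 V.
I_D = (V_DD − V_SG)/R = (15 − 1.22) / 13.3 = 1.04 mA.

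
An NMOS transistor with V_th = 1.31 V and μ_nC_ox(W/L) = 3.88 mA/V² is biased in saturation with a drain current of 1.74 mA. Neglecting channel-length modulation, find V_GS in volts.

In saturation I_D = ½ k_n (V_GS − V_th)², so V_GS − V_th = √(2 I_D / k_n) = √(2 × 1.74 / 3.88) = 0.947 V.
V_GS = 1.31 + 0.947 = 2.26 V.

V_GS = 2.26 V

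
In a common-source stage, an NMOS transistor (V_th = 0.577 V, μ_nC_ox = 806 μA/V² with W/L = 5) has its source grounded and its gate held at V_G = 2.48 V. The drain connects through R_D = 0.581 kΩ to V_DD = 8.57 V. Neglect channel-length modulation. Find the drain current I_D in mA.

I_D = 7.30 mA

V_GS = V_G = 2.48 V, so V_ov = 2.48 − 0.577 = 1.9 V.
k_n = μ_nC_ox · (W/L) = 4.03 mA/V².
Assume saturation: I_D = ½ k_n V_ov² = 0.5 × 4.03 × 1.9² = 7.3 mA, giving V_DS = V_DD − I_D R_D = 8.57 − 7.3 × 0.581 = 4.33 V.
V_DS = 4.33 V ≥ V_ov = 1.9 V, confirming saturation.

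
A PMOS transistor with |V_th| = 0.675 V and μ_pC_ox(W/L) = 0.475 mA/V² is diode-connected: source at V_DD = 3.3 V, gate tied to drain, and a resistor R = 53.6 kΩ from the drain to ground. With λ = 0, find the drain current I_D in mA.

I_D = 0.0412 mA

With gate tied to drain, V_SG = V_SD ≥ V_SG − |V_th|, so the device is in saturation.
KCL at the drain: ½ k_p (V_SG − |V_th|)² = (V_DD − V_SG)/R.
Let x = V_SG − 0.675. Then 12.7 x² + x − 2.625 = 0, giving x = 0.417 V (positive root), so V_SG = 1.09 V.
I_D = (V_DD − V_SG)/R = (3.3 − 1.09) / 53.6 = 0.0412 mA.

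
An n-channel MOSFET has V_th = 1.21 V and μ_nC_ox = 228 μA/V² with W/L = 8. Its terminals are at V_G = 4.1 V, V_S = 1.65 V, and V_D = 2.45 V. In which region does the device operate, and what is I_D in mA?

Triode; I_D = 1.23 mA

V_GS = V_G − V_S = 4.1 − 1.65 = 2.45 V; V_DS = V_D − V_S = 2.45 − 1.65 = 0.8 V.
k_n = μ_nC_ox · (W/L) = 1.824 mA/V².
V_ov = V_GS − V_th = 2.45 − 1.21 = 1.24 V.
Since V_DS = 0.8 V < V_ov = 1.24 V, the device is in the triode region.
I_D = k_n [V_ov · V_DS − ½ V_DS²] = 1.824 × [1.24 × 0.8 − 0.5 × 0.8²] = 1.23 mA.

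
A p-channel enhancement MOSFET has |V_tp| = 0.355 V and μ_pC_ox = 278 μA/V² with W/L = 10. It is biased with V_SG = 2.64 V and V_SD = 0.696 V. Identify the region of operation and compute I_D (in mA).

Triode; I_D = 3.75 mA

k_p = μ_pC_ox · (W/L) = 2.78 mA/V².
V_ov = V_SG − |V_tp| = 2.64 − 0.355 = 2.29 V.
Since V_SD = 0.696 V < V_ov = 2.29 V, the device is in the triode region.
I_D = k_p [V_ov · V_SD − ½ V_SD²] = 2.78 × [2.29 × 0.696 − 0.5 × 0.696²] = 3.75 mA.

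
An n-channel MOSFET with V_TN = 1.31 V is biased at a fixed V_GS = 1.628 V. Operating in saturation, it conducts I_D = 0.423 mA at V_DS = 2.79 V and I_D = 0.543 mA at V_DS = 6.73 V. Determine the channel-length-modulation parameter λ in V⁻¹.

With V_GS fixed, I_D ∝ (1 + λ V_DS) in saturation, so I_D2/I_D1 = (1 + λ V_DS2)/(1 + λ V_DS1).
0.543/0.423 = 1.284 = (1 + 6.73 λ)/(1 + 2.79 λ).
Solving: λ (I_D1 V_DS2 − I_D2 V_DS1) = I_D2 − I_D1, so λ = (0.543 − 0.423) / (0.423 × 6.73 − 0.543 × 2.79) = 0.12 / 1.33 = 0.0901 V⁻¹.

λ = 0.0901 V⁻¹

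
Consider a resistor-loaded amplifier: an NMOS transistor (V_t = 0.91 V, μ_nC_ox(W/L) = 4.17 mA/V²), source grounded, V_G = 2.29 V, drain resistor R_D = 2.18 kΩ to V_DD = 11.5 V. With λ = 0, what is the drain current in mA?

V_GS = V_G = 2.29 V, so V_ov = 2.29 − 0.91 = 1.38 V.
Assume saturation: I_D = ½ k_n V_ov² = 0.5 × 4.17 × 1.38² = 3.97 mA, giving V_DS = V_DD − I_D R_D = 11.5 − 3.97 × 2.18 = 2.84 V.
V_DS = 2.84 V ≥ V_ov = 1.38 V, confirming saturation.

I_D = 3.97 mA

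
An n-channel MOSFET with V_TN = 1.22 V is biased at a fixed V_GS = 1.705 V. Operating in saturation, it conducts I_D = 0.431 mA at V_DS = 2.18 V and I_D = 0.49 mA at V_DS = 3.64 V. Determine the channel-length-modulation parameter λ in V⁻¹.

With V_GS fixed, I_D ∝ (1 + λ V_DS) in saturation, so I_D2/I_D1 = (1 + λ V_DS2)/(1 + λ V_DS1).
0.49/0.431 = 1.137 = (1 + 3.64 λ)/(1 + 2.18 λ).
Solving: λ (I_D1 V_DS2 − I_D2 V_DS1) = I_D2 − I_D1, so λ = (0.49 − 0.431) / (0.431 × 3.64 − 0.49 × 2.18) = 0.059 / 0.501 = 0.118 V⁻¹.

λ = 0.118 V⁻¹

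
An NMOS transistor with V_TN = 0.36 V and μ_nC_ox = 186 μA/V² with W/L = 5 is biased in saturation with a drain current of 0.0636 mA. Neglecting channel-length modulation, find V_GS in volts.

k_n = μ_nC_ox · (W/L) = 0.93 mA/V².
In saturation I_D = ½ k_n (V_GS − V_TN)², so V_GS − V_TN = √(2 I_D / k_n) = √(2 × 0.0636 / 0.93) = 0.37 V.
V_GS = 0.36 + 0.37 = 0.73 V.

V_GS = 0.730 V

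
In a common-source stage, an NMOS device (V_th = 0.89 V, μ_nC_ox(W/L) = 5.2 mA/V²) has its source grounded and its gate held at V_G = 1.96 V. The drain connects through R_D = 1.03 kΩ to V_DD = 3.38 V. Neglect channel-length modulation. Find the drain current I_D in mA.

I_D = 2.61 mA

V_GS = V_G = 1.96 V, so V_ov = 1.96 − 0.89 = 1.07 V.
Assume saturation: I_D = ½ k_n V_ov² = 0.5 × 5.2 × 1.07² = 2.98 mA, giving V_DS = V_DD − I_D R_D = 3.38 − 2.98 × 1.03 = 0.314 V.
But 0.314 V < V_ov = 1.07 V, so the device is actually in triode.
In triode I_D = k_n[V_ov V_DS − ½ V_DS²] and I_D = (V_DD − V_DS)/R_D. Equating: 2.68 V_DS² − 6.731 V_DS + 3.38 = 0, giving V_DS = 0.694 V (the root below V_ov).
I_D = (3.38 − 0.694) / 1.03 = 2.61 mA.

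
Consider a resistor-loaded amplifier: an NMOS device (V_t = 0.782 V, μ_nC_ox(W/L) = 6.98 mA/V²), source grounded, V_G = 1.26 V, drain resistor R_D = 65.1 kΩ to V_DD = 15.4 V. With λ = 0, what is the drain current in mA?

I_D = 0.235 mA

V_GS = V_G = 1.26 V, so V_ov = 1.26 − 0.782 = 0.478 V.
Assume saturation: I_D = ½ k_n V_ov² = 0.5 × 6.98 × 0.478² = 0.797 mA, giving V_DS = V_DD − I_D R_D = 15.4 − 0.797 × 65.1 = -36.5 V.
But -36.5 V < V_ov = 0.478 V, so the device is actually in triode.
In triode I_D = k_n[V_ov V_DS − ½ V_DS²] and I_D = (V_DD − V_DS)/R_D. Equating: 227 V_DS² − 218.2 V_DS + 15.4 = 0, giving V_DS = 0.0767 V (the root below V_ov).
I_D = (15.4 − 0.0767) / 65.1 = 0.235 mA.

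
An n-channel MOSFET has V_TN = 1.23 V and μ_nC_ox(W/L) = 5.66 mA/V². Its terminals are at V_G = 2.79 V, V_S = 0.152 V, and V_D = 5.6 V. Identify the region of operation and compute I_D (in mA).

Saturation; I_D = 5.61 mA

V_GS = V_G − V_S = 2.79 − 0.152 = 2.64 V; V_DS = V_D − V_S = 5.6 − 0.152 = 5.45 V.
V_ov = V_GS − V_TN = 2.64 − 1.23 = 1.41 V.
Since V_DS = 5.45 V ≥ V_ov = 1.41 V, the device is in saturation.
I_D = ½ k_n V_ov² = 0.5 × 5.66 × 1.41² = 5.61 mA.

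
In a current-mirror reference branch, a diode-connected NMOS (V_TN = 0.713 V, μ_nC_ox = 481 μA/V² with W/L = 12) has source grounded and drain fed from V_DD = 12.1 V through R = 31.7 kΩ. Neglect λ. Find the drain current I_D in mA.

With gate tied to drain, V_GS = V_DS ≥ V_GS − V_TN, so the device is in saturation.
k_n = μ_nC_ox · (W/L) = 5.772 mA/V².
KCL at the drain: ½ k_n (V_GS − V_TN)² = (V_DD − V_GS)/R.
Let x = V_GS − 0.713. Then 91.5 x² + x − 11.39 = 0, giving x = 0.347 V (positive root), so V_GS = 1.06 V.
I_D = (V_DD − V_GS)/R = (12.1 − 1.06) / 31.7 = 0.348 mA.

I_D = 0.348 mA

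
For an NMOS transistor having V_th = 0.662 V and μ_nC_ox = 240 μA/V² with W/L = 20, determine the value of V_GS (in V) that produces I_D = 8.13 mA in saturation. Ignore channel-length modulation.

k_n = μ_nC_ox · (W/L) = 4.8 mA/V².
In saturation I_D = ½ k_n (V_GS − V_th)², so V_GS − V_th = √(2 I_D / k_n) = √(2 × 8.13 / 4.8) = 1.84 V.
V_GS = 0.662 + 1.84 = 2.5 V.

V_GS = 2.50 V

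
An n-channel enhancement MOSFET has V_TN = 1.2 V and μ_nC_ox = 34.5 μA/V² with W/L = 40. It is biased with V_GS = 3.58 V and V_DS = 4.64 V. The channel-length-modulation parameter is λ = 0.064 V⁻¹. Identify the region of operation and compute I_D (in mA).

k_n = μ_nC_ox · (W/L) = 1.38 mA/V².
V_ov = V_GS − V_TN = 3.58 − 1.2 = 2.38 V.
Since V_DS = 4.64 V ≥ V_ov = 2.38 V, the device is in saturation.
I_D = ½ k_n V_ov² (1 + λ V_DS) = 0.5 × 1.38 × 2.38² × (1 + 0.064 × 4.64) = 5.07 mA.

Saturation; I_D = 5.07 mA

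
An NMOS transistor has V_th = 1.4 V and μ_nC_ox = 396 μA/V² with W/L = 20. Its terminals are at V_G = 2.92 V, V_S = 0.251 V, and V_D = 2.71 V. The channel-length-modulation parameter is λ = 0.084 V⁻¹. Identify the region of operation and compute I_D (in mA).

Saturation; I_D = 7.69 mA

V_GS = V_G − V_S = 2.92 − 0.251 = 2.67 V; V_DS = V_D − V_S = 2.71 − 0.251 = 2.46 V.
k_n = μ_nC_ox · (W/L) = 7.92 mA/V².
V_ov = V_GS − V_th = 2.67 − 1.4 = 1.27 V.
Since V_DS = 2.46 V ≥ V_ov = 1.27 V, the device is in saturation.
I_D = ½ k_n V_ov² (1 + λ V_DS) = 0.5 × 7.92 × 1.27² × (1 + 0.084 × 2.46) = 7.69 mA.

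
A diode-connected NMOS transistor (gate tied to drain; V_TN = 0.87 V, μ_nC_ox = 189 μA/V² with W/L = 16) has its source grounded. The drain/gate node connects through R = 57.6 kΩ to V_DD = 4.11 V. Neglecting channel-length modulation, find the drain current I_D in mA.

I_D = 0.0530 mA

With gate tied to drain, V_GS = V_DS ≥ V_GS − V_TN, so the device is in saturation.
k_n = μ_nC_ox · (W/L) = 3.024 mA/V².
KCL at the drain: ½ k_n (V_GS − V_TN)² = (V_DD − V_GS)/R.
Let x = V_GS − 0.87. Then 87.1 x² + x − 3.24 = 0, giving x = 0.187 V (positive root), so V_GS = 1.06 V.
I_D = (V_DD − V_GS)/R = (4.11 − 1.06) / 57.6 = 0.053 mA.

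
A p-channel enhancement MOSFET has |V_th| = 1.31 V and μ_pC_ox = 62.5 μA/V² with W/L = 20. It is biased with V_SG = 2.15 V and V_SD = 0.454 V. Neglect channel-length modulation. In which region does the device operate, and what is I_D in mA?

Triode; I_D = 0.348 mA

k_p = μ_pC_ox · (W/L) = 1.25 mA/V².
V_ov = V_SG − |V_th| = 2.15 − 1.31 = 0.84 V.
Since V_SD = 0.454 V < V_ov = 0.84 V, the device is in the triode region.
I_D = k_p [V_ov · V_SD − ½ V_SD²] = 1.25 × [0.84 × 0.454 − 0.5 × 0.454²] = 0.348 mA.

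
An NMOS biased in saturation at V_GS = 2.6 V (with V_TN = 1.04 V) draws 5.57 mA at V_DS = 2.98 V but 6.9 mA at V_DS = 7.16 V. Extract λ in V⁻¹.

λ = 0.0688 V⁻¹

With V_GS fixed, I_D ∝ (1 + λ V_DS) in saturation, so I_D2/I_D1 = (1 + λ V_DS2)/(1 + λ V_DS1).
6.9/5.57 = 1.239 = (1 + 7.16 λ)/(1 + 2.98 λ).
Solving: λ (I_D1 V_DS2 − I_D2 V_DS1) = I_D2 − I_D1, so λ = (6.9 − 5.57) / (5.57 × 7.16 − 6.9 × 2.98) = 1.33 / 19.3 = 0.0688 V⁻¹.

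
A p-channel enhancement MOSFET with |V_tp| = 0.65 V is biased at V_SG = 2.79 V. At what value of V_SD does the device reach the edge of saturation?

V_SD,sat = 2.14 V

The boundary between triode and saturation is V_SD = V_SG − |V_tp| = V_ov.
V_ov = 2.79 − 0.65 = 2.14 V.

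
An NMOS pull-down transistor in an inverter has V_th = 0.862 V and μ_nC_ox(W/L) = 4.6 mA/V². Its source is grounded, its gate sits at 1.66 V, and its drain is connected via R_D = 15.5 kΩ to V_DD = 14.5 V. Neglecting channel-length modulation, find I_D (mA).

V_GS = V_G = 1.66 V, so V_ov = 1.66 − 0.862 = 0.798 V.
Assume saturation: I_D = ½ k_n V_ov² = 0.5 × 4.6 × 0.798² = 1.46 mA, giving V_DS = V_DD − I_D R_D = 14.5 − 1.46 × 15.5 = -8.2 V.
But -8.2 V < V_ov = 0.798 V, so the device is actually in triode.
In triode I_D = k_n[V_ov V_DS − ½ V_DS²] and I_D = (V_DD − V_DS)/R_D. Equating: 35.6 V_DS² − 57.9 V_DS + 14.5 = 0, giving V_DS = 0.309 V (the root below V_ov).
I_D = (14.5 − 0.309) / 15.5 = 0.916 mA.

I_D = 0.916 mA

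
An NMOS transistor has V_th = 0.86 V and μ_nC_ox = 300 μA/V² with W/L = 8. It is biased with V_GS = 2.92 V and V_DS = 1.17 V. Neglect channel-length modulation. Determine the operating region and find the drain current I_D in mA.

Triode; I_D = 4.14 mA

k_n = μ_nC_ox · (W/L) = 2.4 mA/V².
V_ov = V_GS − V_th = 2.92 − 0.86 = 2.06 V.
Since V_DS = 1.17 V < V_ov = 2.06 V, the device is in the triode region.
I_D = k_n [V_ov · V_DS − ½ V_DS²] = 2.4 × [2.06 × 1.17 − 0.5 × 1.17²] = 4.14 mA.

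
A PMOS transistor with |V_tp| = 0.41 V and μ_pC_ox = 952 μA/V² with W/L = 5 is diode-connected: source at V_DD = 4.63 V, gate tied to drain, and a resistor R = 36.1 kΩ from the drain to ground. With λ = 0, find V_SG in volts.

With gate tied to drain, V_SG = V_SD ≥ V_SG − |V_tp|, so the device is in saturation.
k_p = μ_pC_ox · (W/L) = 4.76 mA/V².
KCL at the drain: ½ k_p (V_SG − |V_tp|)² = (V_DD − V_SG)/R.
Let x = V_SG − 0.41. Then 85.9 x² + x − 4.22 = 0, giving x = 0.216 V (positive root), so V_SG = 0.626 V.
I_D = (V_DD − V_SG)/R = (4.63 − 0.626) / 36.1 = 0.111 mA.

V_SG = 0.626 V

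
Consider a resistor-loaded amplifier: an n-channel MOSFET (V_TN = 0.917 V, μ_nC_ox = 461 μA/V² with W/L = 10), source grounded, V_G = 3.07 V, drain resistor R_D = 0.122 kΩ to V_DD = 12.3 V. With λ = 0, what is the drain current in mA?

I_D = 10.7 mA

V_GS = V_G = 3.07 V, so V_ov = 3.07 − 0.917 = 2.15 V.
k_n = μ_nC_ox · (W/L) = 4.61 mA/V².
Assume saturation: I_D = ½ k_n V_ov² = 0.5 × 4.61 × 2.15² = 10.7 mA, giving V_DS = V_DD − I_D R_D = 12.3 − 10.7 × 0.122 = 11 V.
V_DS = 11 V ≥ V_ov = 2.15 V, confirming saturation.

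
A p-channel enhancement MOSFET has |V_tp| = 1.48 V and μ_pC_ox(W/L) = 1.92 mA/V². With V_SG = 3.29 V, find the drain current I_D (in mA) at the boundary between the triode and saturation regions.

At the boundary V_SD = V_ov = V_SG − |V_tp| = 3.29 − 1.48 = 1.81 V.
I_D = ½ k_p V_ov² = 0.5 × 1.92 × 1.81² = 3.15 mA.

I_D = 3.15 mA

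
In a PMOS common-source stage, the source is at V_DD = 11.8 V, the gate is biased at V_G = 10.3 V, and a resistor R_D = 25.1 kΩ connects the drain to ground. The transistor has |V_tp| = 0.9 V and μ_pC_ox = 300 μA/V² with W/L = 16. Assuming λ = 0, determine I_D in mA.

I_D = 0.463 mA

V_SG = V_DD − V_G = 11.8 − 10.3 = 1.5 V, so V_ov = 1.5 − 0.9 = 0.6 V.
k_p = μ_pC_ox · (W/L) = 4.8 mA/V².
Assume saturation: I_D = ½ k_p V_ov² = 0.5 × 4.8 × 0.6² = 0.864 mA, giving V_SD = V_DD − I_D R_D = 11.8 − 0.864 × 25.1 = -9.89 V.
But -9.89 V < V_ov = 0.6 V, so the device is actually in triode.
In triode I_D = k_p[V_ov V_SD − ½ V_SD²] and I_D = (V_DD − V_SD)/R_D. Equating: 60.2 V_SD² − 73.29 V_SD + 11.8 = 0, giving V_SD = 0.191 V (the root below V_ov).
I_D = (11.8 − 0.191) / 25.1 = 0.463 mA.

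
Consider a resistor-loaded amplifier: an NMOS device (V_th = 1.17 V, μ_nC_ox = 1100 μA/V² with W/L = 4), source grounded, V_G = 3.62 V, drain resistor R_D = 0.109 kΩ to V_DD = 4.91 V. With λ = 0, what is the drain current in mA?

I_D = 13.2 mA

V_GS = V_G = 3.62 V, so V_ov = 3.62 − 1.17 = 2.45 V.
k_n = μ_nC_ox · (W/L) = 4.4 mA/V².
Assume saturation: I_D = ½ k_n V_ov² = 0.5 × 4.4 × 2.45² = 13.2 mA, giving V_DS = V_DD − I_D R_D = 4.91 − 13.2 × 0.109 = 3.47 V.
V_DS = 3.47 V ≥ V_ov = 2.45 V, confirming saturation.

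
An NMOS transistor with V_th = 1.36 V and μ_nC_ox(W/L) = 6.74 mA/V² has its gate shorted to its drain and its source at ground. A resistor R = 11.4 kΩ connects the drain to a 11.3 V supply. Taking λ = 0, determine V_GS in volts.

With gate tied to drain, V_GS = V_DS ≥ V_GS − V_th, so the device is in saturation.
KCL at the drain: ½ k_n (V_GS − V_th)² = (V_DD − V_GS)/R.
Let x = V_GS − 1.36. Then 38.4 x² + x − 9.94 = 0, giving x = 0.496 V (positive root), so V_GS = 1.86 V.
I_D = (V_DD − V_GS)/R = (11.3 − 1.86) / 11.4 = 0.828 mA.

V_GS = 1.86 V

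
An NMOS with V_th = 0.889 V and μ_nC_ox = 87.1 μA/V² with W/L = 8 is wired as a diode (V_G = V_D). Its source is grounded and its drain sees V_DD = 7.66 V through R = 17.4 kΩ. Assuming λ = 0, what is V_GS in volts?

With gate tied to drain, V_GS = V_DS ≥ V_GS − V_th, so the device is in saturation.
k_n = μ_nC_ox · (W/L) = 0.6968 mA/V².
KCL at the drain: ½ k_n (V_GS − V_th)² = (V_DD − V_GS)/R.
Let x = V_GS − 0.889. Then 6.06 x² + x − 6.771 = 0, giving x = 0.978 V (positive root), so V_GS = 1.87 V.
I_D = (V_DD − V_GS)/R = (7.66 − 1.87) / 17.4 = 0.333 mA.

V_GS = 1.87 V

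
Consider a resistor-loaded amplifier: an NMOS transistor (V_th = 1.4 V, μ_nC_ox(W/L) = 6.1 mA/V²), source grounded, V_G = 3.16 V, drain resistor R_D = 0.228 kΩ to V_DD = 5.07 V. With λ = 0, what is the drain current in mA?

I_D = 9.45 mA

V_GS = V_G = 3.16 V, so V_ov = 3.16 − 1.4 = 1.76 V.
Assume saturation: I_D = ½ k_n V_ov² = 0.5 × 6.1 × 1.76² = 9.45 mA, giving V_DS = V_DD − I_D R_D = 5.07 − 9.45 × 0.228 = 2.92 V.
V_DS = 2.92 V ≥ V_ov = 1.76 V, confirming saturation.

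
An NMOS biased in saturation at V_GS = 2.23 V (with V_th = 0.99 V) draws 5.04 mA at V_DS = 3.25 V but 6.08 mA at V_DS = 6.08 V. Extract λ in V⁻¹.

With V_GS fixed, I_D ∝ (1 + λ V_DS) in saturation, so I_D2/I_D1 = (1 + λ V_DS2)/(1 + λ V_DS1).
6.08/5.04 = 1.206 = (1 + 6.08 λ)/(1 + 3.25 λ).
Solving: λ (I_D1 V_DS2 − I_D2 V_DS1) = I_D2 − I_D1, so λ = (6.08 − 5.04) / (5.04 × 6.08 − 6.08 × 3.25) = 1.04 / 10.9 = 0.0956 V⁻¹.

λ = 0.0956 V⁻¹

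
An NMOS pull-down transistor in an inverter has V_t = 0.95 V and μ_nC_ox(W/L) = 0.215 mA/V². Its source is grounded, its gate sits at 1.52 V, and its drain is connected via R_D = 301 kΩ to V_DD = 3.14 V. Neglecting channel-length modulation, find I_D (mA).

V_GS = V_G = 1.52 V, so V_ov = 1.52 − 0.95 = 0.57 V.
Assume saturation: I_D = ½ k_n V_ov² = 0.5 × 0.215 × 0.57² = 0.0349 mA, giving V_DS = V_DD − I_D R_D = 3.14 − 0.0349 × 301 = -7.37 V.
But -7.37 V < V_ov = 0.57 V, so the device is actually in triode.
In triode I_D = k_n[V_ov V_DS − ½ V_DS²] and I_D = (V_DD − V_DS)/R_D. Equating: 32.4 V_DS² − 37.89 V_DS + 3.14 = 0, giving V_DS = 0.0898 V (the root below V_ov).
I_D = (3.14 − 0.0898) / 301 = 0.0101 mA.

I_D = 0.0101 mA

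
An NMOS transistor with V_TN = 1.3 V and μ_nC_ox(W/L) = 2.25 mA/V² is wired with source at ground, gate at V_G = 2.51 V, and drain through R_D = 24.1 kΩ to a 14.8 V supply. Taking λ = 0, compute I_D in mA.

V_GS = V_G = 2.51 V, so V_ov = 2.51 − 1.3 = 1.21 V.
Assume saturation: I_D = ½ k_n V_ov² = 0.5 × 2.25 × 1.21² = 1.65 mA, giving V_DS = V_DD − I_D R_D = 14.8 − 1.65 × 24.1 = -24.9 V.
But -24.9 V < V_ov = 1.21 V, so the device is actually in triode.
In triode I_D = k_n[V_ov V_DS − ½ V_DS²] and I_D = (V_DD − V_DS)/R_D. Equating: 27.1 V_DS² − 66.61 V_DS + 14.8 = 0, giving V_DS = 0.247 V (the root below V_ov).
I_D = (14.8 − 0.247) / 24.1 = 0.604 mA.

I_D = 0.604 mA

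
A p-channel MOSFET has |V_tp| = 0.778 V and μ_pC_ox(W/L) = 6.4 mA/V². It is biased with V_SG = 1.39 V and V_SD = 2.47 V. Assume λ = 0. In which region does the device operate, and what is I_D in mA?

V_ov = V_SG − |V_tp| = 1.39 − 0.778 = 0.612 V.
Since V_SD = 2.47 V ≥ V_ov = 0.612 V, the device is in saturation.
I_D = ½ k_p V_ov² = 0.5 × 6.4 × 0.612² = 1.2 mA.

Saturation; I_D = 1.20 mA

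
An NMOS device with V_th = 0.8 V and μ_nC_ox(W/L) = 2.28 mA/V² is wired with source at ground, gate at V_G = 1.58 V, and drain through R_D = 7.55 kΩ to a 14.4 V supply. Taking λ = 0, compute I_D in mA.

I_D = 0.694 mA

V_GS = V_G = 1.58 V, so V_ov = 1.58 − 0.8 = 0.78 V.
Assume saturation: I_D = ½ k_n V_ov² = 0.5 × 2.28 × 0.78² = 0.694 mA, giving V_DS = V_DD − I_D R_D = 14.4 − 0.694 × 7.55 = 9.16 V.
V_DS = 9.16 V ≥ V_ov = 0.78 V, confirming saturation.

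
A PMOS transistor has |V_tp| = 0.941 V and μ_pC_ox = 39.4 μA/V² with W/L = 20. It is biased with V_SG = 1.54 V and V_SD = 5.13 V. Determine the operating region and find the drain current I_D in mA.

k_p = μ_pC_ox · (W/L) = 0.788 mA/V².
V_ov = V_SG − |V_tp| = 1.54 − 0.941 = 0.599 V.
Since V_SD = 5.13 V ≥ V_ov = 0.599 V, the device is in saturation.
I_D = ½ k_p V_ov² = 0.5 × 0.788 × 0.599² = 0.141 mA.

Saturation; I_D = 0.141 mA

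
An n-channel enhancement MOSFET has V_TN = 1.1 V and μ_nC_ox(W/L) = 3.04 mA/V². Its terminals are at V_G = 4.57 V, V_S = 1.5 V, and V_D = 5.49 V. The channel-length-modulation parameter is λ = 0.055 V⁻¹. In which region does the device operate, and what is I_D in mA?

V_GS = V_G − V_S = 4.57 − 1.5 = 3.07 V; V_DS = V_D − V_S = 5.49 − 1.5 = 3.99 V.
V_ov = V_GS − V_TN = 3.07 − 1.1 = 1.97 V.
Since V_DS = 3.99 V ≥ V_ov = 1.97 V, the device is in saturation.
I_D = ½ k_n V_ov² (1 + λ V_DS) = 0.5 × 3.04 × 1.97² × (1 + 0.055 × 3.99) = 7.19 mA.

Saturation; I_D = 7.19 mA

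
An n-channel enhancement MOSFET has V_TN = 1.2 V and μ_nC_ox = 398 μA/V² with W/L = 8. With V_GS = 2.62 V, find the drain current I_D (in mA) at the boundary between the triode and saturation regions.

I_D = 3.21 mA

At the boundary V_DS = V_ov = V_GS − V_TN = 2.62 − 1.2 = 1.42 V.
k_n = μ_nC_ox · (W/L) = 3.184 mA/V².
I_D = ½ k_n V_ov² = 0.5 × 3.184 × 1.42² = 3.21 mA.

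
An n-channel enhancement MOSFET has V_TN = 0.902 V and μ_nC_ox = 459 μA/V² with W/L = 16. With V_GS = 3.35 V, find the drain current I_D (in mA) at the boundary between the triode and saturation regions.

At the boundary V_DS = V_ov = V_GS − V_TN = 3.35 − 0.902 = 2.45 V.
k_n = μ_nC_ox · (W/L) = 7.344 mA/V².
I_D = ½ k_n V_ov² = 0.5 × 7.344 × 2.45² = 22 mA.

I_D = 22.0 mA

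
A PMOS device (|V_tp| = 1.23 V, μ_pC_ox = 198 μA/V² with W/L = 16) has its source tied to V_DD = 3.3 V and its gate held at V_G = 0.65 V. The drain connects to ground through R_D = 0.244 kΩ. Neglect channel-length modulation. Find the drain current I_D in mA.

V_SG = V_DD − V_G = 3.3 − 0.65 = 2.65 V, so V_ov = 2.65 − 1.23 = 1.42 V.
k_p = μ_pC_ox · (W/L) = 3.168 mA/V².
Assume saturation: I_D = ½ k_p V_ov² = 0.5 × 3.168 × 1.42² = 3.19 mA, giving V_SD = V_DD − I_D R_D = 3.3 − 3.19 × 0.244 = 2.52 V.
V_SD = 2.52 V ≥ V_ov = 1.42 V, confirming saturation.

I_D = 3.19 mA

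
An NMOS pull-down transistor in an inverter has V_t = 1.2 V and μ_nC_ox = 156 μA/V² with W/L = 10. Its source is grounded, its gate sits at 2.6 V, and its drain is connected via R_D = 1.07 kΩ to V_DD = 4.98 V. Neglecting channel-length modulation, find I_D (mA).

V_GS = V_G = 2.6 V, so V_ov = 2.6 − 1.2 = 1.4 V.
k_n = μ_nC_ox · (W/L) = 1.56 mA/V².
Assume saturation: I_D = ½ k_n V_ov² = 0.5 × 1.56 × 1.4² = 1.53 mA, giving V_DS = V_DD − I_D R_D = 4.98 − 1.53 × 1.07 = 3.34 V.
V_DS = 3.34 V ≥ V_ov = 1.4 V, confirming saturation.

I_D = 1.53 mA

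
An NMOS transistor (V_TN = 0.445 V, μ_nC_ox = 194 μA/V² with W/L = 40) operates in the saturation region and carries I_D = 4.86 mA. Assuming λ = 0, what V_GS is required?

k_n = μ_nC_ox · (W/L) = 7.76 mA/V².
In saturation I_D = ½ k_n (V_GS − V_TN)², so V_GS − V_TN = √(2 I_D / k_n) = √(2 × 4.86 / 7.76) = 1.12 V.
V_GS = 0.445 + 1.12 = 1.56 V.

V_GS = 1.56 V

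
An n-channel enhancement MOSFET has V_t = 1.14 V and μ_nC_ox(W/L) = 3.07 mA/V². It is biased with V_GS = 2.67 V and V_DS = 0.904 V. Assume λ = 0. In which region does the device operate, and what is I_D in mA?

V_ov = V_GS − V_t = 2.67 − 1.14 = 1.53 V.
Since V_DS = 0.904 V < V_ov = 1.53 V, the device is in the triode region.
I_D = k_n [V_ov · V_DS − ½ V_DS²] = 3.07 × [1.53 × 0.904 − 0.5 × 0.904²] = 2.99 mA.

Triode; I_D = 2.99 mA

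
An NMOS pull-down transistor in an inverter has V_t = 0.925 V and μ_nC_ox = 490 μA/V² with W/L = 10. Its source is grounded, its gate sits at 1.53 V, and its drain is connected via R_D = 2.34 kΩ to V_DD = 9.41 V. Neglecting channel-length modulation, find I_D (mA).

I_D = 0.897 mA

V_GS = V_G = 1.53 V, so V_ov = 1.53 − 0.925 = 0.605 V.
k_n = μ_nC_ox · (W/L) = 4.9 mA/V².
Assume saturation: I_D = ½ k_n V_ov² = 0.5 × 4.9 × 0.605² = 0.897 mA, giving V_DS = V_DD − I_D R_D = 9.41 − 0.897 × 2.34 = 7.31 V.
V_DS = 7.31 V ≥ V_ov = 0.605 V, confirming saturation.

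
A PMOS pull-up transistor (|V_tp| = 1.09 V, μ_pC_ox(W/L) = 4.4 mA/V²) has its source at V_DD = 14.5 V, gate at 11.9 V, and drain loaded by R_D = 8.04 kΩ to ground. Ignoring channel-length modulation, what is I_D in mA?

V_SG = V_DD − V_G = 14.5 − 11.9 = 2.6 V, so V_ov = 2.6 − 1.09 = 1.51 V.
Assume saturation: I_D = ½ k_p V_ov² = 0.5 × 4.4 × 1.51² = 5.02 mA, giving V_SD = V_DD − I_D R_D = 14.5 − 5.02 × 8.04 = -25.8 V.
But -25.8 V < V_ov = 1.51 V, so the device is actually in triode.
In triode I_D = k_p[V_ov V_SD − ½ V_SD²] and I_D = (V_DD − V_SD)/R_D. Equating: 17.7 V_SD² − 54.42 V_SD + 14.5 = 0, giving V_SD = 0.295 V (the root below V_ov).
I_D = (14.5 − 0.295) / 8.04 = 1.77 mA.

I_D = 1.77 mA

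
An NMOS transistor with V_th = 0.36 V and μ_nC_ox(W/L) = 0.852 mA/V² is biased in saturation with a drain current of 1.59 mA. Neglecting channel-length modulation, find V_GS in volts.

In saturation I_D = ½ k_n (V_GS − V_th)², so V_GS − V_th = √(2 I_D / k_n) = √(2 × 1.59 / 0.852) = 1.93 V.
V_GS = 0.36 + 1.93 = 2.29 V.

V_GS = 2.29 V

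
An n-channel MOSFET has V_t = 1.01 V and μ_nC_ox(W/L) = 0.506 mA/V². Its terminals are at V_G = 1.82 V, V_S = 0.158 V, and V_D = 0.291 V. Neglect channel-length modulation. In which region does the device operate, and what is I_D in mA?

Triode; I_D = 0.0394 mA

V_GS = V_G − V_S = 1.82 − 0.158 = 1.66 V; V_DS = V_D − V_S = 0.291 − 0.158 = 0.133 V.
V_ov = V_GS − V_t = 1.66 − 1.01 = 0.652 V.
Since V_DS = 0.133 V < V_ov = 0.652 V, the device is in the triode region.
I_D = k_n [V_ov · V_DS − ½ V_DS²] = 0.506 × [0.652 × 0.133 − 0.5 × 0.133²] = 0.0394 mA.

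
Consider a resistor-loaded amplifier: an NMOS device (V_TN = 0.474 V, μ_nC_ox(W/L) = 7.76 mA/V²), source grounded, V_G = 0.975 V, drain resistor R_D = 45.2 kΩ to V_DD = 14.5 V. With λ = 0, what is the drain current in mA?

V_GS = V_G = 0.975 V, so V_ov = 0.975 − 0.474 = 0.501 V.
Assume saturation: I_D = ½ k_n V_ov² = 0.5 × 7.76 × 0.501² = 0.974 mA, giving V_DS = V_DD − I_D R_D = 14.5 − 0.974 × 45.2 = -29.5 V.
But -29.5 V < V_ov = 0.501 V, so the device is actually in triode.
In triode I_D = k_n[V_ov V_DS − ½ V_DS²] and I_D = (V_DD − V_DS)/R_D. Equating: 175 V_DS² − 176.7 V_DS + 14.5 = 0, giving V_DS = 0.0901 V (the root below V_ov).
I_D = (14.5 − 0.0901) / 45.2 = 0.319 mA.

I_D = 0.319 mA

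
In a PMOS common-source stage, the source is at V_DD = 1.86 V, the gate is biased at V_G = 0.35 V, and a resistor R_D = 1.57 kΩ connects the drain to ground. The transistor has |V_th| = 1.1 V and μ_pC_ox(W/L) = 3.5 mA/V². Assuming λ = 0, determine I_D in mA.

I_D = 0.294 mA

V_SG = V_DD − V_G = 1.86 − 0.35 = 1.51 V, so V_ov = 1.51 − 1.1 = 0.41 V.
Assume saturation: I_D = ½ k_p V_ov² = 0.5 × 3.5 × 0.41² = 0.294 mA, giving V_SD = V_DD − I_D R_D = 1.86 − 0.294 × 1.57 = 1.4 V.
V_SD = 1.4 V ≥ V_ov = 0.41 V, confirming saturation.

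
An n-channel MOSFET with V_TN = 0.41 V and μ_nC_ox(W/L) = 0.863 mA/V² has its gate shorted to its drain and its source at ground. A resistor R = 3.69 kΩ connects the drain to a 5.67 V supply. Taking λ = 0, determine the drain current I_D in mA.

With gate tied to drain, V_GS = V_DS ≥ V_GS − V_TN, so the device is in saturation.
KCL at the drain: ½ k_n (V_GS − V_TN)² = (V_DD − V_GS)/R.
Let x = V_GS − 0.41. Then 1.59 x² + x − 5.26 = 0, giving x = 1.53 V (positive root), so V_GS = 1.94 V.
I_D = (V_DD − V_GS)/R = (5.67 − 1.94) / 3.69 = 1.01 mA.

I_D = 1.01 mA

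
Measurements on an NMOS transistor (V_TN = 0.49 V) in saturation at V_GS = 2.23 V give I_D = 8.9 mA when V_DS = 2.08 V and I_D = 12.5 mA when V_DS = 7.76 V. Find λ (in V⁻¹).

λ = 0.0836 V⁻¹

With V_GS fixed, I_D ∝ (1 + λ V_DS) in saturation, so I_D2/I_D1 = (1 + λ V_DS2)/(1 + λ V_DS1).
12.5/8.9 = 1.404 = (1 + 7.76 λ)/(1 + 2.08 λ).
Solving: λ (I_D1 V_DS2 − I_D2 V_DS1) = I_D2 − I_D1, so λ = (12.5 − 8.9) / (8.9 × 7.76 − 12.5 × 2.08) = 3.6 / 43.1 = 0.0836 V⁻¹.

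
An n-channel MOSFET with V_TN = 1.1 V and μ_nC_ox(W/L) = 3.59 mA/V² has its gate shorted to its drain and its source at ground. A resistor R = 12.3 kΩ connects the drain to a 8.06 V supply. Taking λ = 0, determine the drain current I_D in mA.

With gate tied to drain, V_GS = V_DS ≥ V_GS − V_TN, so the device is in saturation.
KCL at the drain: ½ k_n (V_GS − V_TN)² = (V_DD − V_GS)/R.
Let x = V_GS − 1.1. Then 22.1 x² + x − 6.96 = 0, giving x = 0.539 V (positive root), so V_GS = 1.64 V.
I_D = (V_DD − V_GS)/R = (8.06 − 1.64) / 12.3 = 0.522 mA.

I_D = 0.522 mA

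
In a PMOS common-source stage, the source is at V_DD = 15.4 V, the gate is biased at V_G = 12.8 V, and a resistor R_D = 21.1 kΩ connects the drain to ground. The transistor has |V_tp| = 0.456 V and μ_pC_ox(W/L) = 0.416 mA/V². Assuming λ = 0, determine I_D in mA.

V_SG = V_DD − V_G = 15.4 − 12.8 = 2.6 V, so V_ov = 2.6 − 0.456 = 2.14 V.
Assume saturation: I_D = ½ k_p V_ov² = 0.5 × 0.416 × 2.14² = 0.956 mA, giving V_SD = V_DD − I_D R_D = 15.4 − 0.956 × 21.1 = -4.77 V.
But -4.77 V < V_ov = 2.14 V, so the device is actually in triode.
In triode I_D = k_p[V_ov V_SD − ½ V_SD²] and I_D = (V_DD − V_SD)/R_D. Equating: 4.39 V_SD² − 19.82 V_SD + 15.4 = 0, giving V_SD = 0.997 V (the root below V_ov).
I_D = (15.4 − 0.997) / 21.1 = 0.683 mA.

I_D = 0.683 mA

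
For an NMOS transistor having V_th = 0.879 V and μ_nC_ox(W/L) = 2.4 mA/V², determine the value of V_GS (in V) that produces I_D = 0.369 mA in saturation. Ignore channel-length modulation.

V_GS = 1.43 V

In saturation I_D = ½ k_n (V_GS − V_th)², so V_GS − V_th = √(2 I_D / k_n) = √(2 × 0.369 / 2.4) = 0.555 V.
V_GS = 0.879 + 0.555 = 1.43 V.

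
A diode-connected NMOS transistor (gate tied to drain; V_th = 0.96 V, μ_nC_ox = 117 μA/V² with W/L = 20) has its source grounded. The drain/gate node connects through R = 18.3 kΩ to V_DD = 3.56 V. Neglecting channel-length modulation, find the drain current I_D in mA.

With gate tied to drain, V_GS = V_DS ≥ V_GS − V_th, so the device is in saturation.
k_n = μ_nC_ox · (W/L) = 2.34 mA/V².
KCL at the drain: ½ k_n (V_GS − V_th)² = (V_DD − V_GS)/R.
Let x = V_GS − 0.96. Then 21.4 x² + x − 2.6 = 0, giving x = 0.326 V (positive root), so V_GS = 1.29 V.
I_D = (V_DD − V_GS)/R = (3.56 − 1.29) / 18.3 = 0.124 mA.

I_D = 0.124 mA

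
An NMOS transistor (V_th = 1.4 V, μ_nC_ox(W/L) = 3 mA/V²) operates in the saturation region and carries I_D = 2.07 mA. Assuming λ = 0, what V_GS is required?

In saturation I_D = ½ k_n (V_GS − V_th)², so V_GS − V_th = √(2 I_D / k_n) = √(2 × 2.07 / 3) = 1.17 V.
V_GS = 1.4 + 1.17 = 2.57 V.

V_GS = 2.57 V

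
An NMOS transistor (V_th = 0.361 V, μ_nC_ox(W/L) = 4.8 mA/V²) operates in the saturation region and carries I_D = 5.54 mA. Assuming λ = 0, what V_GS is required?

In saturation I_D = ½ k_n (V_GS − V_th)², so V_GS − V_th = √(2 I_D / k_n) = √(2 × 5.54 / 4.8) = 1.52 V.
V_GS = 0.361 + 1.52 = 1.88 V.

V_GS = 1.88 V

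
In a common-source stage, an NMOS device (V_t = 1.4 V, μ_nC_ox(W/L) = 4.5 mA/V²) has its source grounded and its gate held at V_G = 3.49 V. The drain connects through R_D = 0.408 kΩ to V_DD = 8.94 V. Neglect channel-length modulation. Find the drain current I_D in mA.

I_D = 9.83 mA

V_GS = V_G = 3.49 V, so V_ov = 3.49 − 1.4 = 2.09 V.
Assume saturation: I_D = ½ k_n V_ov² = 0.5 × 4.5 × 2.09² = 9.83 mA, giving V_DS = V_DD − I_D R_D = 8.94 − 9.83 × 0.408 = 4.93 V.
V_DS = 4.93 V ≥ V_ov = 2.09 V, confirming saturation.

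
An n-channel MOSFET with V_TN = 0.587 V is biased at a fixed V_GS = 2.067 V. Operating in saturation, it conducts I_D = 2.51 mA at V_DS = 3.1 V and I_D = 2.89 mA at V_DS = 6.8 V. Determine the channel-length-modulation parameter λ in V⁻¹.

λ = 0.0469 V⁻¹

With V_GS fixed, I_D ∝ (1 + λ V_DS) in saturation, so I_D2/I_D1 = (1 + λ V_DS2)/(1 + λ V_DS1).
2.89/2.51 = 1.151 = (1 + 6.8 λ)/(1 + 3.1 λ).
Solving: λ (I_D1 V_DS2 − I_D2 V_DS1) = I_D2 − I_D1, so λ = (2.89 − 2.51) / (2.51 × 6.8 − 2.89 × 3.1) = 0.38 / 8.11 = 0.0469 V⁻¹.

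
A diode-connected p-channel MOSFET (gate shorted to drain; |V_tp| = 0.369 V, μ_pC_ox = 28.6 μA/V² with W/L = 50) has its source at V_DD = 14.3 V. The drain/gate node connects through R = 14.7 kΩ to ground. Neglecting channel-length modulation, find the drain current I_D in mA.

I_D = 0.873 mA

With gate tied to drain, V_SG = V_SD ≥ V_SG − |V_tp|, so the device is in saturation.
k_p = μ_pC_ox · (W/L) = 1.43 mA/V².
KCL at the drain: ½ k_p (V_SG − |V_tp|)² = (V_DD − V_SG)/R.
Let x = V_SG − 0.369. Then 10.5 x² + x − 13.93 = 0, giving x = 1.1 V (positive root), so V_SG = 1.47 V.
I_D = (V_DD − V_SG)/R = (14.3 − 1.47) / 14.7 = 0.873 mA.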